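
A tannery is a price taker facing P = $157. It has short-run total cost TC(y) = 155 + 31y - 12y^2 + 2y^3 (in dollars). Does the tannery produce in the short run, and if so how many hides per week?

Strip out fixed cost: VC = 31y - 12y^2 + 2y^3. Then AVC = 31 - 12y + 2y^2 and MC = 31 - 24y + 6y^2.
The AVC parabola has its vertex at y = 12/4 = 3, where AVC = 31 - 12·3 + 2·3^2 = $13.
Because $157 ≥ $13, revenue can cover variable cost; the firm operates.
Set P = MC: 157 = 31 - 24y + 6y^2 → -126 - 24y + 6y^2 = 0. The roots are y = -3 and y = 7; the profit-maximizing output is on the rising part of MC, so y* = 7.
Check: AVC at y = 7 is $45 ≤ P, so revenue covers variable cost.
Profit = P·y − TC = 157·7 − 470 = $629.

Produce at y = 7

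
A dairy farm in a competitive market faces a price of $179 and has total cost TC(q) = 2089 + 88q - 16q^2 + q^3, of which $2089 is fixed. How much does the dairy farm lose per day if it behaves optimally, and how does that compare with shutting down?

AVC = 88 - 16q + q^2 has its minimum $24 at q = 8; price $179 clears that bar, so the firm operates.
With MC = 88 - 32q + 3q^2, P = MC on the upward-sloping part at q* = 13.
TR = 179·13 = 2327. TC = 2089 + 637 = 2726. Profit = 2327 − 2726 = -$399.
Shutting down would mean losing the fixed cost of $2089, so operating at a loss of $399 is better by $1690.

Profit = -$399 at q = 13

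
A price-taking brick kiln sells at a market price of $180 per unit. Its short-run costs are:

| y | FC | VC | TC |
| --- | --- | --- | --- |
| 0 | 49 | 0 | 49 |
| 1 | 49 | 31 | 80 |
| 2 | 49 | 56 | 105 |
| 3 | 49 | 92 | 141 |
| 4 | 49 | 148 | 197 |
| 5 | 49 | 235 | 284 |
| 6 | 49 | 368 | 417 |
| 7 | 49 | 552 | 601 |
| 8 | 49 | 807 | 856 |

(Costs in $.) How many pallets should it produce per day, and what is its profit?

Tabulate TR − TC: y=0: -49; y=1: 100; y=2: 255; y=3: 399; y=4: 523; y=5: 616; y=6: 663; y=7: 659; y=8: 584.
Profit is maximized at y = 6. AVC there is 368/6 = $61.33 ≤ P, so producing beats shutting down (which would give -$49).

y = 6; profit = $663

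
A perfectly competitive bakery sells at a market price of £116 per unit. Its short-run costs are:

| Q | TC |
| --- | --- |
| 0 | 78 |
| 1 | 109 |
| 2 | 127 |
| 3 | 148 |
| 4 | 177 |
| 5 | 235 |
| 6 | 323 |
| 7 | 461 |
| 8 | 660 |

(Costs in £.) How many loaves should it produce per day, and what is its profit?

Profit at each row (π = 116Q − TC): Q=0: -78; Q=1: 7; Q=2: 105; Q=3: 200; Q=4: 287; Q=5: 345; Q=6: 373; Q=7: 351; Q=8: 268.
Profit is maximized at Q = 6. AVC there is 245/6 = £40.83 ≤ P, so producing beats shutting down (which would give -£78).

Q = 6; profit = £373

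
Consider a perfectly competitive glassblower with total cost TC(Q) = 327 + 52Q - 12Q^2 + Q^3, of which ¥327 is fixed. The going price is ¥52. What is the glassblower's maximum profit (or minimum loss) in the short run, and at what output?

Profit = -¥71 at Q = 8

AVC = 52 - 12Q + Q^2; min AVC = ¥16 at Q = 6. Since P = ¥52 ≥ min AVC, the firm produces.
With MC = 52 - 24Q + 3Q^2, P = MC on the upward-sloping part at Q* = 8.
TR = 52·8 = 416. TC = 327 + 160 = 487. Profit = 416 − 487 = -¥71.
Shutting down would mean losing the fixed cost of ¥327, so operating at a loss of ¥71 is better by ¥256.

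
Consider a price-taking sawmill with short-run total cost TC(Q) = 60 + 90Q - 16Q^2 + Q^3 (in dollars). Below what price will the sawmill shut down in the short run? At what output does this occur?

$26 per unit, at Q = 8

Short-run supply begins at min AVC. From VC = 90Q - 16Q^2 + Q^3, AVC = 90 - 16Q + Q^2.
At the minimum of AVC, MC = AVC. MC = 90 - 32Q + 3Q^2; setting MC = AVC gives 2Q^2 - 16Q = 0, so Q = 8. min AVC = 26.
For P < $26 the firm produces nothing.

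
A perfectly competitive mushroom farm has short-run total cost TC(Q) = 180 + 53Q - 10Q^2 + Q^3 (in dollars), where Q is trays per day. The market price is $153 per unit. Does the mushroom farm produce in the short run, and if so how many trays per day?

Produce at Q = 10

Strip out fixed cost: VC = 53Q - 10Q^2 + Q^3. Then AVC = 53 - 10Q + Q^2 and MC = 53 - 20Q + 3Q^2.
AVC is minimized where dAVC/dQ = -10 + 2Q = 0, at Q = 5; min AVC = 53 - 10·5 + 5^2 = $28.
P = $153 exceeds min AVC = $28, so the firm stays open.
Solving P = MC: -100 - 20Q + 3Q^2 = 0 ⇒ Q = -10/3 or 10. On the upward-sloping branch, Q* = 10.
Check: AVC at Q = 10 is $53 ≤ P, so revenue covers variable cost.
Profit = P·Q − TC = 153·10 − 710 = $820.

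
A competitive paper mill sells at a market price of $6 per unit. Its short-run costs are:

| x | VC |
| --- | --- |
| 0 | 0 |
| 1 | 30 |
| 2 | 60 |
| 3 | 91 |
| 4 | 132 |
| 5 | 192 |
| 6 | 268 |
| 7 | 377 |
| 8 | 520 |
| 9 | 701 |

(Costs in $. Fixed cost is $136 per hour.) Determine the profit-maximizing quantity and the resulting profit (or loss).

Profit at each row (π = 6x − TC): x=0: -136; x=1: -160; x=2: -184; x=3: -209; x=4: -244; x=5: -298; x=6: -368; x=7: -471; x=8: -608; x=9: -783.
Profit is highest at x = 0. Equivalently, the lowest AVC in the table is 30/1 ≈ $30 at x = 1, and P = $6 falls below it — price never covers variable cost, so the firm shuts down and loses only its fixed cost.

x = 0 (shut down); profit = -$136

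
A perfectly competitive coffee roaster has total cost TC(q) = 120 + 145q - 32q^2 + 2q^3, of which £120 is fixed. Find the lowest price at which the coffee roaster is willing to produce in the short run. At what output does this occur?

The firm shuts down when price falls below the minimum of average variable cost. AVC = VC/q = 145 - 32q + 2q^2.
At the minimum of AVC, MC = AVC. MC = 145 - 64q + 6q^2; setting MC = AVC gives 4q^2 - 32q = 0, so q = 8. min AVC = 17.
The firm shuts down for any P below £17.

£17 per unit, at q = 8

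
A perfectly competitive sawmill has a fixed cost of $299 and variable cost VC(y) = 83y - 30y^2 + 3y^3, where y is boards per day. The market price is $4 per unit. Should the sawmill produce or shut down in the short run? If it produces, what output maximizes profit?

From TC, MC = TC'(y) = 83 - 60y + 9y^2 and AVC = VC/y = 83 - 30y + 3y^2.
AVC is minimized where dAVC/dy = -30 + 6y = 0, at y = 5; min AVC = 83 - 30·5 + 3·5^2 = $8.
P = $4 lies below min AVC = $8; no output level covers variable cost.
The firm minimizes its loss by shutting down and losing only its fixed cost of $299.

Shut down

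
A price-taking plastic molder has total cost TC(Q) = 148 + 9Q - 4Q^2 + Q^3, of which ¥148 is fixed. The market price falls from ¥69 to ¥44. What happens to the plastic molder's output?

AVC = 9 - 4Q + Q^2, minimized at Q = 2 where min AVC = ¥5. MC = 9 - 8Q + 3Q^2.
With P = ¥69 above the shutdown price, P = MC gives Q = 6.
At P = ¥44 ≥ min AVC, set P = MC: Q = 5. The firm stays open but cuts output.

Output falls from 6 to 5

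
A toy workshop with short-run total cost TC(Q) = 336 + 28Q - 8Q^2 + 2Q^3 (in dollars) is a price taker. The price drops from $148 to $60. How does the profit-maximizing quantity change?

AVC = 28 - 8Q + 2Q^2, minimized at Q = 2 where min AVC = $20. MC = 28 - 16Q + 6Q^2.
At P = $148 ≥ min AVC, set P = MC on the rising branch: Q = 6.
At P = $60 ≥ min AVC, set P = MC: Q = 4. The firm stays open but cuts output.

Output falls from 6 to 4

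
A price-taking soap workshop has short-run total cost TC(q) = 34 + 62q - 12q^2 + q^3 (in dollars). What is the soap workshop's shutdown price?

$26 per unit

The shutdown price is the minimum of AVC. VC = 62q - 12q^2 + q^3, so AVC = 62 - 12q + q^2.
dAVC/dq = -12 + 2q = 0 gives q = 6. min AVC = 62 - 12·6 + 6^2 = 26.
The firm shuts down for any P below $26.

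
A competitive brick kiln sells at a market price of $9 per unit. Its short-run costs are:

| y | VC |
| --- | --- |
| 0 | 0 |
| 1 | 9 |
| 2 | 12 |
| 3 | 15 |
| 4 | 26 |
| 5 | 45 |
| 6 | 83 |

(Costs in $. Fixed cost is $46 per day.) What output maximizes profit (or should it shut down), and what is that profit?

y = 3; profit = -$34

Profit at each row (π = 9y − TC): y=0: -46; y=1: -46; y=2: -40; y=3: -34; y=4: -36; y=5: -46; y=6: -75.
Profit is maximized at y = 3. AVC there is 15/3 = $5 ≤ P, so producing beats shutting down (which would give -$46).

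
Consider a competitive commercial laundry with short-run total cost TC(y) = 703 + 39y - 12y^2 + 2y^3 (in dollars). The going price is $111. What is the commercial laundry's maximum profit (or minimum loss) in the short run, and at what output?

Profit = -$271 at y = 6

AVC = 39 - 12y + 2y^2; min AVC = $21 at y = 3. Since P = $111 ≥ min AVC, the firm produces.
With MC = 39 - 24y + 6y^2, P = MC on the upward-sloping part at y* = 6.
TR = 111·6 = 666. TC = 703 + 234 = 937. Profit = 666 − 937 = -$271.
By producing, the firm covers all variable cost plus $432 of fixed cost; shutting down would lose the full $703.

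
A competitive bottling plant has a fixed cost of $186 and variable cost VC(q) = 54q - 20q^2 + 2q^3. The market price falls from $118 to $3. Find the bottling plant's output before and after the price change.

MC = 54 - 40q + 6q^2; the shutdown threshold is min AVC = $4 (at q = 5).
At P = $118 ≥ min AVC, set P = MC on the rising branch: q = 8.
At P = $3 < min AVC = $4, price no longer covers variable cost at any output, so the firm shuts down: q = 0.

Output falls from 8 to 0 (the firm shuts down)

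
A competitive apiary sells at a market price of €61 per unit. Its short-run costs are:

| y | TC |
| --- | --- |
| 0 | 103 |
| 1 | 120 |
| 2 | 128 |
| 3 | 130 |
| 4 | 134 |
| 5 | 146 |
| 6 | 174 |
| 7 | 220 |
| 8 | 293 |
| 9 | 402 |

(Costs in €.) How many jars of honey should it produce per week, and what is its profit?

Tabulate TR − TC: y=0: -103; y=1: -59; y=2: -6; y=3: 53; y=4: 110; y=5: 159; y=6: 192; y=7: 207; y=8: 195; y=9: 147.
Profit is maximized at y = 7. AVC there is 117/7 = €16.71 ≤ P, so producing beats shutting down (which would give -€103).

y = 7; profit = €207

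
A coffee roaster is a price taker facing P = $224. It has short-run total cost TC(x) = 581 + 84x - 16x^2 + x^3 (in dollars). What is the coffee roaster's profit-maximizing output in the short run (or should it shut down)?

Variable cost is VC = 84x - 16x^2 + x^3, so AVC = VC/x = 84 - 16x + x^2 and MC = dTC/dx = 84 - 32x + 3x^2.
AVC is minimized where dAVC/dx = -16 + 2x = 0, at x = 8; min AVC = 84 - 16·8 + 8^2 = $20.
P = $224 exceeds min AVC = $20, so the firm stays open.
P = MC gives -140 - 32x + 3x^2 = 0, with roots -10/3 and 14. Take the larger (rising MC): x* = 14.
Check: AVC at x = 14 is $56 ≤ P, so revenue covers variable cost.
Profit = P·x − TC = 224·14 − 1365 = $1771.

Produce at x = 14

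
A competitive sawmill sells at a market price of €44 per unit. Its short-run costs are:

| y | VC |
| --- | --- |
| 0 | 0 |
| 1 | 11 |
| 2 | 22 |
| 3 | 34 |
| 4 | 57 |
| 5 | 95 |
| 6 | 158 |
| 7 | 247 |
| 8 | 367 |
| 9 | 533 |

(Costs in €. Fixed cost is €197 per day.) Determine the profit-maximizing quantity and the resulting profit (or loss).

Profit at each row (π = 44y − TC): y=0: -197; y=1: -164; y=2: -131; y=3: -99; y=4: -78; y=5: -72; y=6: -91; y=7: -136; y=8: -212; y=9: -334.
Profit is maximized at y = 5. AVC there is 95/5 = €19 ≤ P, so producing beats shutting down (which would give -€197).

y = 5; profit = -€72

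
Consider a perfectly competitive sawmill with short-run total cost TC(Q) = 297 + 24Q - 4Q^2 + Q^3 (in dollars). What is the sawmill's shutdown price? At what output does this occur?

Short-run supply begins at min AVC. From VC = 24Q - 4Q^2 + Q^3, AVC = 24 - 4Q + Q^2.
At the minimum of AVC, MC = AVC. MC = 24 - 8Q + 3Q^2; setting MC = AVC gives 2Q^2 - 4Q = 0, so Q = 2. min AVC = 20.
So the shutdown price is $20.

$20 per unit, at Q = 2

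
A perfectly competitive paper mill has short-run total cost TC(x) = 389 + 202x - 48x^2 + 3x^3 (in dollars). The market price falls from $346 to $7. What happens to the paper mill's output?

MC = 202 - 96x + 9x^2; the shutdown threshold is min AVC = $10 (at x = 8).
At P = $346 ≥ min AVC, set P = MC on the rising branch: x = 12.
At P = $7 < min AVC = $10, price no longer covers variable cost at any output, so the firm shuts down: x = 0.

Output falls from 12 to 0 (the firm shuts down)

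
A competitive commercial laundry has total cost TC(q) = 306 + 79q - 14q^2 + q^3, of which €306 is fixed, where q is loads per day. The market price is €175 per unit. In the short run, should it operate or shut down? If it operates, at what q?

Variable cost is VC = 79q - 14q^2 + q^3, so AVC = VC/q = 79 - 14q + q^2 and MC = dTC/dq = 79 - 28q + 3q^2.
The AVC parabola has its vertex at q = 14/2 = 7, where AVC = 79 - 14·7 + 7^2 = €30.
Since P = €175 ≥ min AVC = €30, price covers variable cost and the firm should produce.
P = MC gives -96 - 28q + 3q^2 = 0, with roots -8/3 and 12. Take the larger (rising MC): q* = 12.
Check: AVC at q = 12 is €55 ≤ P, so revenue covers variable cost.
Profit = P·q − TC = 175·12 − 966 = €1134.

Produce at q = 12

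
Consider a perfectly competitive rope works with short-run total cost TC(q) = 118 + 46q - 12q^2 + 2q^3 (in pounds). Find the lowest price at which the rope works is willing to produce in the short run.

£28 per unit

Short-run supply begins at min AVC. From VC = 46q - 12q^2 + 2q^3, AVC = 46 - 12q + 2q^2.
At the minimum of AVC, MC = AVC. MC = 46 - 24q + 6q^2; setting MC = AVC gives 4q^2 - 12q = 0, so q = 3. min AVC = 28.
The firm shuts down for any P below £28.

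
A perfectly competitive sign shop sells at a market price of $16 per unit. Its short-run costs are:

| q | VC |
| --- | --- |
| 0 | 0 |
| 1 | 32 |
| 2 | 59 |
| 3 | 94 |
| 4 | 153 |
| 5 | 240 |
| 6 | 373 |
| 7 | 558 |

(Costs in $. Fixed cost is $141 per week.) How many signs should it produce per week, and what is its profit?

q = 0 (shut down); profit = -$141

Profit at each row (π = 16q − TC): q=0: -141; q=1: -157; q=2: -168; q=3: -187; q=4: -230; q=5: -301; q=6: -418; q=7: -587.
Profit is highest at q = 0. Equivalently, the lowest AVC in the table is 59/2 ≈ $29.50 at q = 2, and P = $16 falls below it — price never covers variable cost, so the firm shuts down and loses only its fixed cost.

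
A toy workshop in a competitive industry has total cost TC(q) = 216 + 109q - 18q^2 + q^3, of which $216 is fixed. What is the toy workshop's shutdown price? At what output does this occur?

The shutdown price is the minimum of AVC. VC = 109q - 18q^2 + q^3, so AVC = 109 - 18q + q^2.
At the minimum of AVC, MC = AVC. MC = 109 - 36q + 3q^2; setting MC = AVC gives 2q^2 - 18q = 0, so q = 9. min AVC = 28.
The firm shuts down for any P below $28.

$28 per unit, at q = 9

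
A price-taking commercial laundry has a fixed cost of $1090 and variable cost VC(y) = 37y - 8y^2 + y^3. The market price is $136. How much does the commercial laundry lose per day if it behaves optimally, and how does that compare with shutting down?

AVC = 37 - 8y + y^2; min AVC = $21 at y = 4. Since P = $136 ≥ min AVC, the firm produces.
With MC = 37 - 16y + 3y^2, P = MC on the upward-sloping part at y* = 9.
TR = 136·9 = 1224. TC = 1090 + 414 = 1504. Profit = 1224 − 1504 = -$280.
That loss of $280 beats the $1090 the firm would lose by shutting down; producing recovers $810 of fixed cost.

Profit = -$280 at y = 9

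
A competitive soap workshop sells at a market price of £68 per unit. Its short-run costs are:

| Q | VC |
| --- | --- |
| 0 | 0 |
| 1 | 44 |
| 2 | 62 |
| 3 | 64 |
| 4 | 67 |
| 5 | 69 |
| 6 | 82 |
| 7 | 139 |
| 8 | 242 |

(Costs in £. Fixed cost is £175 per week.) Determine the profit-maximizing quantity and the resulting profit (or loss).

Tabulate TR − TC: Q=0: -175; Q=1: -151; Q=2: -101; Q=3: -35; Q=4: 30; Q=5: 96; Q=6: 151; Q=7: 162; Q=8: 127.
Profit is maximized at Q = 7. AVC there is 139/7 = £19.86 ≤ P, so producing beats shutting down (which would give -£175).

Q = 7; profit = £162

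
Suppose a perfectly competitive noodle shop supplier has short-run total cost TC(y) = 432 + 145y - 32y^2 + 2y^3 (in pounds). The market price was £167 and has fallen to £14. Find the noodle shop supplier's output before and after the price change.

Output falls from 11 to 0 (the firm shuts down)

AVC = 145 - 32y + 2y^2, minimized at y = 8 where min AVC = £17. MC = 145 - 64y + 6y^2.
At P = £167 ≥ min AVC, set P = MC on the rising branch: y = 11.
At P = £14 < min AVC = £17, price no longer covers variable cost at any output, so the firm shuts down: y = 0.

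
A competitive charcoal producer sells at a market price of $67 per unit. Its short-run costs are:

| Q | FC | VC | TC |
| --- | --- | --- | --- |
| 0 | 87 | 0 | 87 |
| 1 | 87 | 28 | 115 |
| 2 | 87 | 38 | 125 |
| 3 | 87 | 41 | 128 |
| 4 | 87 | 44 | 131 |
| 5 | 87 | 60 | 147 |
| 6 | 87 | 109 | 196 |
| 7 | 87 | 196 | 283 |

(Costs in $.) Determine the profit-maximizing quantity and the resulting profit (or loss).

Q = 6; profit = $206

Profit at each row (π = 67Q − TC): Q=0: -87; Q=1: -48; Q=2: 9; Q=3: 73; Q=4: 137; Q=5: 188; Q=6: 206; Q=7: 186.
Profit is maximized at Q = 6. AVC there is 109/6 = $18.17 ≤ P, so producing beats shutting down (which would give -$87).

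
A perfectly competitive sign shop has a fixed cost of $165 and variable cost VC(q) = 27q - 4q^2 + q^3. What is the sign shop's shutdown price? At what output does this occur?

Short-run supply begins at min AVC. From VC = 27q - 4q^2 + q^3, AVC = 27 - 4q + q^2.
At the minimum of AVC, MC = AVC. MC = 27 - 8q + 3q^2; setting MC = AVC gives 2q^2 - 4q = 0, so q = 2. min AVC = 23.
The firm shuts down for any P below $23.

$23 per unit, at q = 2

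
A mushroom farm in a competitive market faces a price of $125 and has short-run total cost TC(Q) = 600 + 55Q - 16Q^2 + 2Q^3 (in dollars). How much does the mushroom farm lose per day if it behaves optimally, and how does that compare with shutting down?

AVC = 55 - 16Q + 2Q^2 has its minimum $23 at Q = 4; price $125 clears that bar, so the firm operates.
MC = 55 - 32Q + 6Q^2. Setting P = MC and taking the root on the rising branch gives Q* = 7.
TR = 125·7 = 875. TC = 600 + 287 = 887. Profit = 875 − 887 = -$12.
That loss of $12 beats the $600 the firm would lose by shutting down; producing recovers $588 of fixed cost.

Profit = -$12 at Q = 7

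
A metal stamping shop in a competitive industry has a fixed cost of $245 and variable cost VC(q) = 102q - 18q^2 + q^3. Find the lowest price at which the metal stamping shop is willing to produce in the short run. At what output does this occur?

$21 per unit, at q = 9

The firm shuts down when price falls below the minimum of average variable cost. AVC = VC/q = 102 - 18q + q^2.
dAVC/dq = -18 + 2q = 0 gives q = 9. min AVC = 102 - 18·9 + 9^2 = 21.
For P < $21 the firm produces nothing.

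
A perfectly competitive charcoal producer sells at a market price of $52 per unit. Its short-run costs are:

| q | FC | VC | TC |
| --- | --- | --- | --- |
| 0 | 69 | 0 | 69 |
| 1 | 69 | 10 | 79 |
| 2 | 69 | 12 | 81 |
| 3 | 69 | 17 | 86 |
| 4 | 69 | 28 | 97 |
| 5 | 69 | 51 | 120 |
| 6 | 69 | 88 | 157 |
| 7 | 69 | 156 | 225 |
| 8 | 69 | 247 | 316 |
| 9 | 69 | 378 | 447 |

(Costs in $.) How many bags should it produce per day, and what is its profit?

q = 6; profit = $155

Compute π = P·q − TC at each output: q=0: -69; q=1: -27; q=2: 23; q=3: 70; q=4: 111; q=5: 140; q=6: 155; q=7: 139; q=8: 100; q=9: 21.
Profit is maximized at q = 6. AVC there is 88/6 = $14.67 ≤ P, so producing beats shutting down (which would give -$69).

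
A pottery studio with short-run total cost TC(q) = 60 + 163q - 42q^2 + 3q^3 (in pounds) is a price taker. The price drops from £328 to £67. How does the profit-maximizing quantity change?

Output falls from 11 to 8

MC = 163 - 84q + 9q^2; the shutdown threshold is min AVC = £16 (at q = 7).
With P = £328 above the shutdown price, P = MC gives q = 11.
At P = £67 ≥ min AVC, set P = MC: q = 8. The firm stays open but cuts output.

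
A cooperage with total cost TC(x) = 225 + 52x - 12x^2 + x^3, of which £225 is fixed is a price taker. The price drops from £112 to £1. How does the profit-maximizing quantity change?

Output falls from 10 to 0 (the firm shuts down)

MC = 52 - 24x + 3x^2; the shutdown threshold is min AVC = £16 (at x = 6).
With P = £112 above the shutdown price, P = MC gives x = 10.
At P = £1 < min AVC = £16, price no longer covers variable cost at any output, so the firm shuts down: x = 0.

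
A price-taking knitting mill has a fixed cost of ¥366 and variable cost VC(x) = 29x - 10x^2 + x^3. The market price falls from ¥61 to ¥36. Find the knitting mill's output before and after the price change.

AVC = 29 - 10x + x^2, minimized at x = 5 where min AVC = ¥4. MC = 29 - 20x + 3x^2.
With P = ¥61 above the shutdown price, P = MC gives x = 8.
At P = ¥36 ≥ min AVC, set P = MC: x = 7. The firm stays open but cuts output.

Output falls from 8 to 7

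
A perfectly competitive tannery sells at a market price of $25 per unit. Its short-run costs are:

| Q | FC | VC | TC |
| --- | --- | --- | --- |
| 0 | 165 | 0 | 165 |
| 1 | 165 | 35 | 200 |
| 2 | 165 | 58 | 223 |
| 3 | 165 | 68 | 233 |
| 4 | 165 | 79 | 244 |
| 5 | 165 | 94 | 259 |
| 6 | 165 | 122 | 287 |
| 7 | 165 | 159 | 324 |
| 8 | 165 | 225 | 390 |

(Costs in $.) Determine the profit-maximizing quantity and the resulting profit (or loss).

Tabulate TR − TC: Q=0: -165; Q=1: -175; Q=2: -173; Q=3: -158; Q=4: -144; Q=5: -134; Q=6: -137; Q=7: -149; Q=8: -190.
Profit is maximized at Q = 5. AVC there is 94/5 = $18.80 ≤ P, so producing beats shutting down (which would give -$165).

Q = 5; profit = -$134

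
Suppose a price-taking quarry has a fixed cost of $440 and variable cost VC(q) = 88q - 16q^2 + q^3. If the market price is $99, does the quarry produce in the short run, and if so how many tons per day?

From TC, MC = TC'(q) = 88 - 32q + 3q^2 and AVC = VC/q = 88 - 16q + q^2.
The AVC parabola has its vertex at q = 16/2 = 8, where AVC = 88 - 16·8 + 8^2 = $24.
Because $99 ≥ $24, revenue can cover variable cost; the firm operates.
Set P = MC: 99 = 88 - 32q + 3q^2 → -11 - 32q + 3q^2 = 0. The roots are q = -1/3 and q = 11; the profit-maximizing output is on the rising part of MC, so q* = 11.
Check: AVC at q = 11 is $33 ≤ P, so revenue covers variable cost.
Profit = P·q − TC = 99·11 − 803 = $286.

Produce at q = 11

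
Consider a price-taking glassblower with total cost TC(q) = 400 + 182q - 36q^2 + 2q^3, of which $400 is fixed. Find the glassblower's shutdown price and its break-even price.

Shutdown price = $20; break-even price = $62

AVC = 182 - 36q + 2q^2; minimized at q = 9, giving min AVC = $20. That is the shutdown price.
ATC = 400/q + 182 - 36q + 2q^2. Setting dATC/dq = −400/q^2 − 36 + 4q = 0 gives q = 10 (since 4·10^3 − 36·10^2 = 400).
min ATC = 400/10 + 182 − 36·10 + 2·10^2 = $62. That is the break-even price.
For $20 ≤ P < $62 the firm produces at a loss; below $20 it shuts down.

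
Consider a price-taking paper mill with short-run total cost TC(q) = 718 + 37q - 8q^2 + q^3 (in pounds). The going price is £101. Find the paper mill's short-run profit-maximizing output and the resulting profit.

AVC = 37 - 8q + q^2 has its minimum £21 at q = 4; price £101 clears that bar, so the firm operates.
MC = 37 - 16q + 3q^2. Setting P = MC and taking the root on the rising branch gives q* = 8.
TR = 101·8 = 808. TC = 718 + 296 = 1014. Profit = 808 − 1014 = -£206.
By producing, the firm covers all variable cost plus £512 of fixed cost; shutting down would lose the full £718.

Profit = -£206 at q = 8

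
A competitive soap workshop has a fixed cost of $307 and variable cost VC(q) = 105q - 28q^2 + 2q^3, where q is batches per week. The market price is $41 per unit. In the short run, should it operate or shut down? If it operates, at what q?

Produce at q = 8

Strip out fixed cost: VC = 105q - 28q^2 + 2q^3. Then AVC = 105 - 28q + 2q^2 and MC = 105 - 56q + 6q^2.
AVC is minimized where dAVC/dq = -28 + 4q = 0, at q = 7; min AVC = 105 - 28·7 + 2·7^2 = $7.
Since P = $41 ≥ min AVC = $7, price covers variable cost and the firm should produce.
Solving P = MC: 64 - 56q + 6q^2 = 0 ⇒ q = 4/3 or 8. On the upward-sloping branch, q* = 8.
Check: AVC at q = 8 is $9 ≤ P, so revenue covers variable cost.
Profit = P·q − TC = 41·8 − 379 = -$51, a loss, but smaller than the $307 fixed cost the firm would lose by shutting down.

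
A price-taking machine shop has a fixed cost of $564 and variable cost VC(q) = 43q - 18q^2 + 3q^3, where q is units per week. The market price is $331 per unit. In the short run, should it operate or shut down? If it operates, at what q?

Produce at q = 8

From TC, MC = TC'(q) = 43 - 36q + 9q^2 and AVC = VC/q = 43 - 18q + 3q^2.
The AVC parabola has its vertex at q = 18/6 = 3, where AVC = 43 - 18·3 + 3·3^2 = $16.
P = $331 exceeds min AVC = $16, so the firm stays open.
P = MC gives -288 - 36q + 9q^2 = 0, with roots -4 and 8. Take the larger (rising MC): q* = 8.
Check: AVC at q = 8 is $91 ≤ P, so revenue covers variable cost.
Profit = P·q − TC = 331·8 − 1292 = $1356.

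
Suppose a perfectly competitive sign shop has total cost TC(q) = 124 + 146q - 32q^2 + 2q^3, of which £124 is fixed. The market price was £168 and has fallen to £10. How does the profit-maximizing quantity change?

MC = 146 - 64q + 6q^2; the shutdown threshold is min AVC = £18 (at q = 8).
With P = £168 above the shutdown price, P = MC gives q = 11.
At P = £10 < min AVC = £18, price no longer covers variable cost at any output, so the firm shuts down: q = 0.

Output falls from 11 to 0 (the firm shuts down)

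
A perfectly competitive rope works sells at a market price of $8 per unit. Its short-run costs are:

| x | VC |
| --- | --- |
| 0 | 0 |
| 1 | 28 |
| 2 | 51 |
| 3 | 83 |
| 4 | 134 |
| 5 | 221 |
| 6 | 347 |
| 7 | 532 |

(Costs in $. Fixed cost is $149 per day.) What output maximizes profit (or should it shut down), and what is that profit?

x = 0 (shut down); profit = -$149

Compute π = P·x − TC at each output: x=0: -149; x=1: -169; x=2: -184; x=3: -208; x=4: -251; x=5: -330; x=6: -448; x=7: -625.
Profit is highest at x = 0. Equivalently, the lowest AVC in the table is 51/2 ≈ $25.50 at x = 2, and P = $8 falls below it — price never covers variable cost, so the firm shuts down and loses only its fixed cost.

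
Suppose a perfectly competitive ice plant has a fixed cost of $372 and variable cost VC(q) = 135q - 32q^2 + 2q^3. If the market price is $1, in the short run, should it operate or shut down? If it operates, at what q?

Shut down

From TC, MC = TC'(q) = 135 - 64q + 6q^2 and AVC = VC/q = 135 - 32q + 2q^2.
AVC is minimized where dAVC/dq = -32 + 4q = 0, at q = 8; min AVC = 135 - 32·8 + 2·8^2 = $7.
P = $1 lies below min AVC = $7; no output level covers variable cost.
The firm minimizes its loss by shutting down and losing only its fixed cost of $372.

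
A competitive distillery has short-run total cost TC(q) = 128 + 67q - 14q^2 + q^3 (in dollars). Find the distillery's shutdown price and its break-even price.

Shutdown price = $18; break-even price = $35

Shutdown price = min AVC. AVC = 67 - 14q + q^2, with vertex at q = 7 and minimum $18.
ATC = 128/q + 67 - 14q + q^2. Setting dATC/dq = −128/q^2 − 14 + 2q = 0 gives q = 8 (since 2·8^3 − 14·8^2 = 128).
min ATC = 128/8 + 67 − 14·8 + 8^2 = $35. That is the break-even price.
Between these two prices the firm operates at a loss; above $35 it earns a profit.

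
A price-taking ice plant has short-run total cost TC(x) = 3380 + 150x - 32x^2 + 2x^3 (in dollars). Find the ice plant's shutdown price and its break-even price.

AVC = 150 - 32x + 2x^2; minimized at x = 8, giving min AVC = $22. That is the shutdown price.
ATC = 3380/x + 150 - 32x + 2x^2. Setting dATC/dx = −3380/x^2 − 32 + 4x = 0 gives x = 13 (since 4·13^3 − 32·13^2 = 3380).
min ATC = 3380/13 + 150 − 32·13 + 2·13^2 = $332. That is the break-even price.
Between these two prices the firm operates at a loss; above $332 it earns a profit.

Shutdown price = $22; break-even price = $332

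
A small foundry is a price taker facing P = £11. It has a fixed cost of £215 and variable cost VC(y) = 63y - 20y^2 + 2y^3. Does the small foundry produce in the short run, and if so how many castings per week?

Shut down

From TC, MC = TC'(y) = 63 - 40y + 6y^2 and AVC = VC/y = 63 - 20y + 2y^2.
The AVC parabola has its vertex at y = 20/4 = 5, where AVC = 63 - 20·5 + 2·5^2 = £13.
P = £11 lies below min AVC = £13; no output level covers variable cost.
The firm minimizes its loss by shutting down and losing only its fixed cost of £215.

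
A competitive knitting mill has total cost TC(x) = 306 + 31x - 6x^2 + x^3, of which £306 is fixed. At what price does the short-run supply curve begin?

The shutdown price is the minimum of AVC. VC = 31x - 6x^2 + x^3, so AVC = 31 - 6x + x^2.
dAVC/dx = -6 + 2x = 0 gives x = 3. min AVC = 31 - 6·3 + 3^2 = 22.
The firm shuts down for any P below £22.

£22 per unit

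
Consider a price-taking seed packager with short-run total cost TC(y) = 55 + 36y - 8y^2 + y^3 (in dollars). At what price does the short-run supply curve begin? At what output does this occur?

$20 per unit, at y = 4

Short-run supply begins at min AVC. From VC = 36y - 8y^2 + y^3, AVC = 36 - 8y + y^2.
dAVC/dy = -8 + 2y = 0 gives y = 4. min AVC = 36 - 8·4 + 4^2 = 20.
For P < $20 the firm produces nothing.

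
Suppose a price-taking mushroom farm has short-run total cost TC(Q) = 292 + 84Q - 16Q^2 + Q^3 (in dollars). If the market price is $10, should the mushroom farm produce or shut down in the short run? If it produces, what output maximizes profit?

Strip out fixed cost: VC = 84Q - 16Q^2 + Q^3. Then AVC = 84 - 16Q + Q^2 and MC = 84 - 32Q + 3Q^2.
AVC hits its minimum where MC = AVC, at Q = 8, giving min AVC = 84 - 16·8 + 8^2 = $20.
Since P = $10 < min AVC = $20, price fails to cover variable cost at any output.
The firm minimizes its loss by shutting down and losing only its fixed cost of $292.

Shut down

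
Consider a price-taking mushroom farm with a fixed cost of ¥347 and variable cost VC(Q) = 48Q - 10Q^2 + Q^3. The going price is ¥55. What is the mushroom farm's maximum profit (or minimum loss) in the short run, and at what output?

Profit = -¥151 at Q = 7

AVC = 48 - 10Q + Q^2 has its minimum ¥23 at Q = 5; price ¥55 clears that bar, so the firm operates.
MC = 48 - 20Q + 3Q^2. Setting P = MC and taking the root on the rising branch gives Q* = 7.
TR = 55·7 = 385. TC = 347 + 189 = 536. Profit = 385 − 536 = -¥151.
By producing, the firm covers all variable cost plus ¥196 of fixed cost; shutting down would lose the full ¥347.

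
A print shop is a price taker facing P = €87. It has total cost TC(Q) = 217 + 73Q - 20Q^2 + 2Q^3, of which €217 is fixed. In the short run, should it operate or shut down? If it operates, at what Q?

Produce at Q = 7

Strip out fixed cost: VC = 73Q - 20Q^2 + 2Q^3. Then AVC = 73 - 20Q + 2Q^2 and MC = 73 - 40Q + 6Q^2.
The AVC parabola has its vertex at Q = 20/4 = 5, where AVC = 73 - 20·5 + 2·5^2 = €23.
Since P = €87 ≥ min AVC = €23, price covers variable cost and the firm should produce.
Set P = MC: 87 = 73 - 40Q + 6Q^2 → -14 - 40Q + 6Q^2 = 0. The roots are Q = -1/3 and Q = 7; the profit-maximizing output is on the rising part of MC, so Q* = 7.
Check: AVC at Q = 7 is €31 ≤ P, so revenue covers variable cost.
Profit = P·Q − TC = 87·7 − 434 = €175.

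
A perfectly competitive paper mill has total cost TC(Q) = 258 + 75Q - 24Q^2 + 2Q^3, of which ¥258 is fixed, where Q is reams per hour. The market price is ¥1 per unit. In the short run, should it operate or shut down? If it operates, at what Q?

From TC, MC = TC'(Q) = 75 - 48Q + 6Q^2 and AVC = VC/Q = 75 - 24Q + 2Q^2.
AVC is minimized where dAVC/dQ = -24 + 4Q = 0, at Q = 6; min AVC = 75 - 24·6 + 2·6^2 = ¥3.
Since P = ¥1 < min AVC = ¥3, price fails to cover variable cost at any output.
Shutting down limits the loss to fixed cost, ¥258.

Shut down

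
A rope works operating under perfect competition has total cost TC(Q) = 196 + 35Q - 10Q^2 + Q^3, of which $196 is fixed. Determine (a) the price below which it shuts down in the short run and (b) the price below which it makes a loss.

Shutdown price = $10; break-even price = $42

AVC = 35 - 10Q + Q^2; minimized at Q = 5, giving min AVC = $10. That is the shutdown price.
ATC = 196/Q + 35 - 10Q + Q^2. Setting dATC/dQ = −196/Q^2 − 10 + 2Q = 0 gives Q = 7 (since 2·7^3 − 10·7^2 = 196).
min ATC = 196/7 + 35 − 10·7 + 7^2 = $42. That is the break-even price.
Between these two prices the firm operates at a loss; above $42 it earns a profit.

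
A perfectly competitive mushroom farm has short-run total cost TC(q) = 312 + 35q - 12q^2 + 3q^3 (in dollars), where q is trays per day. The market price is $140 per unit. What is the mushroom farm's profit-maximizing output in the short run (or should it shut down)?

Produce at q = 5

Strip out fixed cost: VC = 35q - 12q^2 + 3q^3. Then AVC = 35 - 12q + 3q^2 and MC = 35 - 24q + 9q^2.
AVC hits its minimum where MC = AVC, at q = 2, giving min AVC = 35 - 12·2 + 3·2^2 = $23.
P = $140 exceeds min AVC = $23, so the firm stays open.
P = MC gives -105 - 24q + 9q^2 = 0, with roots -7/3 and 5. Take the larger (rising MC): q* = 5.
Check: AVC at q = 5 is $50 ≤ P, so revenue covers variable cost.
Profit = P·q − TC = 140·5 − 562 = $138.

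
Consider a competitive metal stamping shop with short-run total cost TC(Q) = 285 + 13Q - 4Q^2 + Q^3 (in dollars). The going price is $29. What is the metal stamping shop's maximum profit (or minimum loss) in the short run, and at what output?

AVC = 13 - 4Q + Q^2 has its minimum $9 at Q = 2; price $29 clears that bar, so the firm operates.
With MC = 13 - 8Q + 3Q^2, P = MC on the upward-sloping part at Q* = 4.
TR = 29·4 = 116. TC = 285 + 52 = 337. Profit = 116 − 337 = -$221.
That loss of $221 beats the $285 the firm would lose by shutting down; producing recovers $64 of fixed cost.

Profit = -$221 at Q = 4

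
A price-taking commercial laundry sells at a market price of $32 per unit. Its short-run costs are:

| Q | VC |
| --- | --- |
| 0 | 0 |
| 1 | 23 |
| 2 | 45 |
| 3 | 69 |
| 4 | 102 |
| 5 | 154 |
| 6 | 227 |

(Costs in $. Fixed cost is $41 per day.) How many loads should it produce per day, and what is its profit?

Q = 3; profit = -$14

Profit at each row (π = 32Q − TC): Q=0: -41; Q=1: -32; Q=2: -22; Q=3: -14; Q=4: -15; Q=5: -35; Q=6: -76.
Profit is maximized at Q = 3. AVC there is 69/3 = $23 ≤ P, so producing beats shutting down (which would give -$41).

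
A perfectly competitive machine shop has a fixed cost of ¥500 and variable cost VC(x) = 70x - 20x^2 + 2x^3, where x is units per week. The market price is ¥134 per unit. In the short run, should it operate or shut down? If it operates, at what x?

Produce at x = 8

Strip out fixed cost: VC = 70x - 20x^2 + 2x^3. Then AVC = 70 - 20x + 2x^2 and MC = 70 - 40x + 6x^2.
The AVC parabola has its vertex at x = 20/4 = 5, where AVC = 70 - 20·5 + 2·5^2 = ¥20.
Because ¥134 ≥ ¥20, revenue can cover variable cost; the firm operates.
Solving P = MC: -64 - 40x + 6x^2 = 0 ⇒ x = -4/3 or 8. On the upward-sloping branch, x* = 8.
Check: AVC at x = 8 is ¥38 ≤ P, so revenue covers variable cost.
Profit = P·x − TC = 134·8 − 804 = ¥268.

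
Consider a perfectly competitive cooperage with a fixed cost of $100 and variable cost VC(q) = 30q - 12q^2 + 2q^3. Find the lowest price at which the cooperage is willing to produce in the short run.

The firm shuts down when price falls below the minimum of average variable cost. AVC = VC/q = 30 - 12q + 2q^2.
At the minimum of AVC, MC = AVC. MC = 30 - 24q + 6q^2; setting MC = AVC gives 4q^2 - 12q = 0, so q = 3. min AVC = 12.
The firm shuts down for any P below $12.

$12 per unit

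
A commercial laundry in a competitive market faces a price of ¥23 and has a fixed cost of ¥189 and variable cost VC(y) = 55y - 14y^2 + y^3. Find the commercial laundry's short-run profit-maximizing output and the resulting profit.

Profit = -¥61 at y = 8

AVC = 55 - 14y + y^2; min AVC = ¥6 at y = 7. Since P = ¥23 ≥ min AVC, the firm produces.
MC = 55 - 28y + 3y^2. Setting P = MC and taking the root on the rising branch gives y* = 8.
TR = 23·8 = 184. TC = 189 + 56 = 245. Profit = 184 − 245 = -¥61.
Shutting down would mean losing the fixed cost of ¥189, so operating at a loss of ¥61 is better by ¥128.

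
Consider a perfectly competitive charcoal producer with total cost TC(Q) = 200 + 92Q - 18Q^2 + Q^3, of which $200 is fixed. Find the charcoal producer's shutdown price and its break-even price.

AVC = 92 - 18Q + Q^2; minimized at Q = 9, giving min AVC = $11. That is the shutdown price.
ATC = 200/Q + 92 - 18Q + Q^2. Setting dATC/dQ = −200/Q^2 − 18 + 2Q = 0 gives Q = 10 (since 2·10^3 − 18·10^2 = 200).
min ATC = 200/10 + 92 − 18·10 + 10^2 = $32. That is the break-even price.
Between these two prices the firm operates at a loss; above $32 it earns a profit.

Shutdown price = $11; break-even price = $32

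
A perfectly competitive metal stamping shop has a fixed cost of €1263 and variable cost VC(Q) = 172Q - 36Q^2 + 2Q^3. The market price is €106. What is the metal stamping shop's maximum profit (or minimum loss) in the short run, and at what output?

AVC = 172 - 36Q + 2Q^2 has its minimum €10 at Q = 9; price €106 clears that bar, so the firm operates.
With MC = 172 - 72Q + 6Q^2, P = MC on the upward-sloping part at Q* = 11.
TR = 106·11 = 1166. TC = 1263 + 198 = 1461. Profit = 1166 − 1461 = -€295.
Shutting down would mean losing the fixed cost of €1263, so operating at a loss of €295 is better by €968.

Profit = -€295 at Q = 11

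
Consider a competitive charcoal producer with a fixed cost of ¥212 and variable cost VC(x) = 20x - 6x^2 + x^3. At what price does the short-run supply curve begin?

The shutdown price is the minimum of AVC. VC = 20x - 6x^2 + x^3, so AVC = 20 - 6x + x^2.
At the minimum of AVC, MC = AVC. MC = 20 - 12x + 3x^2; setting MC = AVC gives 2x^2 - 6x = 0, so x = 3. min AVC = 11.
The firm shuts down for any P below ¥11.

¥11 per unit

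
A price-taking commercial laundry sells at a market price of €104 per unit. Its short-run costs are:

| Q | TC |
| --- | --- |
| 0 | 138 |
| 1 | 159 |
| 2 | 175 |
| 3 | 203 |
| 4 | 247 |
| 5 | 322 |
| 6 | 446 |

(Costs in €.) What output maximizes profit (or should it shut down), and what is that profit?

Q = 5; profit = €198

Compute π = P·Q − TC at each output: Q=0: -138; Q=1: -55; Q=2: 33; Q=3: 109; Q=4: 169; Q=5: 198; Q=6: 178.
Profit is maximized at Q = 5. AVC there is 184/5 = €36.80 ≤ P, so producing beats shutting down (which would give -€138).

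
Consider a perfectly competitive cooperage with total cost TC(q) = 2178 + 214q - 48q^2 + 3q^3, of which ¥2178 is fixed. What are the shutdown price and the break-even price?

Shutdown price = min AVC. AVC = 214 - 48q + 3q^2, with vertex at q = 8 and minimum ¥22.
ATC = 2178/q + 214 - 48q + 3q^2. Setting dATC/dq = −2178/q^2 − 48 + 6q = 0 gives q = 11 (since 6·11^3 − 48·11^2 = 2178).
min ATC = 2178/11 + 214 − 48·11 + 3·11^2 = ¥247. That is the break-even price.
Between these two prices the firm operates at a loss; above ¥247 it earns a profit.

Shutdown price = ¥22; break-even price = ¥247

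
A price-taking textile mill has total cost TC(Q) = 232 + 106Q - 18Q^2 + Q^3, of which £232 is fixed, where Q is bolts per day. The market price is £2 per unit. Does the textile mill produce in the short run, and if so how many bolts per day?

From TC, MC = TC'(Q) = 106 - 36Q + 3Q^2 and AVC = VC/Q = 106 - 18Q + Q^2.
AVC hits its minimum where MC = AVC, at Q = 9, giving min AVC = 106 - 18·9 + 9^2 = £25.
Since P = £2 < min AVC = £25, price fails to cover variable cost at any output.
The firm minimizes its loss by shutting down and losing only its fixed cost of £232.

Shut down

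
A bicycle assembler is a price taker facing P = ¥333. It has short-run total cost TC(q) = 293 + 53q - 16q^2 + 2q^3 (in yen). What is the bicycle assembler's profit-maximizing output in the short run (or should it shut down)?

Produce at q = 10

From TC, MC = TC'(q) = 53 - 32q + 6q^2 and AVC = VC/q = 53 - 16q + 2q^2.
The AVC parabola has its vertex at q = 16/4 = 4, where AVC = 53 - 16·4 + 2·4^2 = ¥21.
Because ¥333 ≥ ¥21, revenue can cover variable cost; the firm operates.
P = MC gives -280 - 32q + 6q^2 = 0, with roots -14/3 and 10. Take the larger (rising MC): q* = 10.
Check: AVC at q = 10 is ¥93 ≤ P, so revenue covers variable cost.
Profit = P·q − TC = 333·10 − 1223 = ¥2107.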